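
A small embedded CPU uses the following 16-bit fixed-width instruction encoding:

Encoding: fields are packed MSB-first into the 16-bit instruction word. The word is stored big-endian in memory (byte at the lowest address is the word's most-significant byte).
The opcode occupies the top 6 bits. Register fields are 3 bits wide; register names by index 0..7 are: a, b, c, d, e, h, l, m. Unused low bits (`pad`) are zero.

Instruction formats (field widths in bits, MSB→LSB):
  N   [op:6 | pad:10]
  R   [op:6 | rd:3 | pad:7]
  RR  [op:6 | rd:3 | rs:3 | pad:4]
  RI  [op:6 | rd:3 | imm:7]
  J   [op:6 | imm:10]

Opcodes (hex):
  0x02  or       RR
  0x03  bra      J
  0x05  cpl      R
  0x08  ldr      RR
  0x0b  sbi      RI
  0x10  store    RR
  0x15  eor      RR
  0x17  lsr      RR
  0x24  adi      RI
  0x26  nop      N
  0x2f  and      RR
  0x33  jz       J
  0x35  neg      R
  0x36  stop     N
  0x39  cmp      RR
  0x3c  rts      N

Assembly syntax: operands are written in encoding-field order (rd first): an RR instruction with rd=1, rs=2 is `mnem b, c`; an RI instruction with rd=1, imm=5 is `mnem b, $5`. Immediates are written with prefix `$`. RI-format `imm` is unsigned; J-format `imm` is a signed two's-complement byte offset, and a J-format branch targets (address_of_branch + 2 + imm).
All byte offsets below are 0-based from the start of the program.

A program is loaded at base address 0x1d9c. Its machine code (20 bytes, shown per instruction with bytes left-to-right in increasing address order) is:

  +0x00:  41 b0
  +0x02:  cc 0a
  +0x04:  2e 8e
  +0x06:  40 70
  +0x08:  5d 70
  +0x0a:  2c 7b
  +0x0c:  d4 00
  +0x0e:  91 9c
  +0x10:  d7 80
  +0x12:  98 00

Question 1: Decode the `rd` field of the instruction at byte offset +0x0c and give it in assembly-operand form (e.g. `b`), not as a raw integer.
off 0x0c: read d4 00 as big → 0xd400
  op=0xd400>>10=0x35 ⇒ neg (R)
  [9:7] rd=0 = a

a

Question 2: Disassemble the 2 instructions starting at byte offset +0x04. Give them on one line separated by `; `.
[04] 2e 8e → 0x2e8e
  opcode bits[15:10]=0xb: sbi/RI
  rd: (w>>7)&0x7=0x5 → h
  imm: (w>>0)&0x7f=0xe → $14
[06] 40 70 → 0x4070
  opcode bits[15:10]=0x10: store/RR
  rd: (w>>7)&0x7=0x0 → a
  rs: (w>>4)&0x7=0x7 → m

sbi h, $14; store a, m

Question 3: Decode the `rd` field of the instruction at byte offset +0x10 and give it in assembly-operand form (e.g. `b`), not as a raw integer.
@+10  big-endian(d7 80) = 0xd780
  op=0xd780>>10=0x35 ⇒ neg (R)
  rd: (w>>7)&0x7=0x7 → m

m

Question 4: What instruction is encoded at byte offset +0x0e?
off 0x0e: read 91 9c as big → 0x919c
  top 6b → 0x24 → adi [RI]
  rd: (w>>7)&0x7=0x3 → d
  imm: (w>>0)&0x7f=0x1c → $28

adi d, $28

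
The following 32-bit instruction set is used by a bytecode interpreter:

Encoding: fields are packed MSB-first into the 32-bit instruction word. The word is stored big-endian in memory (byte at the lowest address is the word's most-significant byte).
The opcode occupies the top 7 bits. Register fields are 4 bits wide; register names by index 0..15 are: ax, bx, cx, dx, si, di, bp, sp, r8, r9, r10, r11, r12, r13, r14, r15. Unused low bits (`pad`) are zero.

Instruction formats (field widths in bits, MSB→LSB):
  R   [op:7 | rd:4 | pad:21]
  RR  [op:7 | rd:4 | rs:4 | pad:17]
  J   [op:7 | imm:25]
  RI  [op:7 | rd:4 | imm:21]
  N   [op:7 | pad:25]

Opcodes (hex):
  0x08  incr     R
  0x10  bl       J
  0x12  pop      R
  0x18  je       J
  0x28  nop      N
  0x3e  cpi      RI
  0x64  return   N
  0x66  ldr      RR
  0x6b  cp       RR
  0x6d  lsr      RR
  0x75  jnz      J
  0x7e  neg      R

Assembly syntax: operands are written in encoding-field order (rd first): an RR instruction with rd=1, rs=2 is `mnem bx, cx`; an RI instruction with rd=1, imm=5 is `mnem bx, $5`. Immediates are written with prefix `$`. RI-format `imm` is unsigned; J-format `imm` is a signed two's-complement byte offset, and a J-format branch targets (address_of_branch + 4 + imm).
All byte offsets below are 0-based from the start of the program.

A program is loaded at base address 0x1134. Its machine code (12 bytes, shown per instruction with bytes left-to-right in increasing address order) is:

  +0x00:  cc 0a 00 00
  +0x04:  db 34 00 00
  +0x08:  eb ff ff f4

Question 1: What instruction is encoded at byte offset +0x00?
ldr ax, di

[00] cc 0a 00 00 → 0xcc0a0000
  op=0xcc0a0000>>25=0x66 ⇒ ldr (RR)
  rd: (w>>21)&0xf=0x0 → ax
  rs: (w>>17)&0xf=0x5 → di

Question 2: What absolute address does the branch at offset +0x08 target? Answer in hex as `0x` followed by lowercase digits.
0x1134

@+08  big-endian(eb ff ff f4) = 0xebfffff4
  op=0xebfffff4>>25=0x75 ⇒ jnz (J)
  [24:0] imm=33554420 (s25→-12) = $-12
  target = base 0x1134 + off 0x08 + 4 + imm -12 = 0x1134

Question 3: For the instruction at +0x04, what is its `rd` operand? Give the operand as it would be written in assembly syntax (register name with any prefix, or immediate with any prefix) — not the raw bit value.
r9

off 0x04: read db 34 00 00 as big → 0xdb340000
  op=0xdb340000>>25=0x6d ⇒ lsr (RR)
  rd: (w>>21)&0xf=0x9 → r9
  rs: (w>>17)&0xf=0xa → r10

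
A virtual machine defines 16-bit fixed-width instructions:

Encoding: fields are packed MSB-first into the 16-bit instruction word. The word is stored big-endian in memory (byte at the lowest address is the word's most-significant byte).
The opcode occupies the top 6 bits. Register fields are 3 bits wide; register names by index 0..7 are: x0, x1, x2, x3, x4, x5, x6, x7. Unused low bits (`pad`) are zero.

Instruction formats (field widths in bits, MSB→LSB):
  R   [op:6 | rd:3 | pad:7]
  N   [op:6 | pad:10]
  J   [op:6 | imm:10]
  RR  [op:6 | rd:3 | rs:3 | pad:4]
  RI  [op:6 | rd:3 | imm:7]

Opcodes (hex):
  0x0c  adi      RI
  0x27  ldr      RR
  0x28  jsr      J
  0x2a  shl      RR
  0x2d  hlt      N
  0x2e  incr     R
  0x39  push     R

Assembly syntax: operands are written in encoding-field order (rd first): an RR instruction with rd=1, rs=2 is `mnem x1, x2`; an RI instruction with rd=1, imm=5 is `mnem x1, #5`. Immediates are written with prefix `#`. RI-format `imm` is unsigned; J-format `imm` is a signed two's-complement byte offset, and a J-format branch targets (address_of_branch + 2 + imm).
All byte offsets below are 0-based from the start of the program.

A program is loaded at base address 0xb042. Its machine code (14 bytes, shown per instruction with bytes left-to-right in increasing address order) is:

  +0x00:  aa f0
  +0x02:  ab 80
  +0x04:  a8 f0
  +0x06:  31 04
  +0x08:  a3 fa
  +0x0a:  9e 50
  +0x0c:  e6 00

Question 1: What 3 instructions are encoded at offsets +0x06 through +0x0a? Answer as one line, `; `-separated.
adi x2, #4; jsr #-6; ldr x4, x5

+0x06: 31 04 ⇒ word 0x3104 (big)
  opcode bits[15:10]=0xc: adi/RI
  [9:7] rd=2 = x2
  [6:0] imm=4 = #4
+0x08: a3 fa ⇒ word 0xa3fa (big)
  opcode bits[15:10]=0x28: jsr/J
  [9:0] imm=1018 (s10→-6) = #-6
+0x0a: 9e 50 ⇒ word 0x9e50 (big)
  opcode bits[15:10]=0x27: ldr/RR
  [9:7] rd=4 = x4
  [6:4] rs=5 = x5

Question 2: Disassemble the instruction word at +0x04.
shl x1, x7

[04] a8 f0 → 0xa8f0
  op=0xa8f0>>10=0x2a ⇒ shl (RR)
  rd: (w>>7)&0x7=0x1 → x1
  rs: (w>>4)&0x7=0x7 → x7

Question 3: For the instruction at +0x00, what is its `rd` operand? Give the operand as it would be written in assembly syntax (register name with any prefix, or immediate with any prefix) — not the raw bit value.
+0x00: aa f0 ⇒ word 0xaaf0 (big)
  opcode bits[15:10]=0x2a: shl/RR
  rd@[9:7]=0x5 ⇒ x5
  rs@[6:4]=0x7 ⇒ x7

x5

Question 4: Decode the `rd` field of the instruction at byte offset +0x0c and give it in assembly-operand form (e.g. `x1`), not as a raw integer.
x4

off 0x0c: read e6 00 as big → 0xe600
  top 6b → 0x39 → push [R]
  rd@[9:7]=0x4 ⇒ x4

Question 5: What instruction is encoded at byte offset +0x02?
@+02  big-endian(ab 80) = 0xab80
  top 6b → 0x2a → shl [RR]
  rd@[9:7]=0x7 ⇒ x7
  rs@[6:4]=0x0 ⇒ x0

shl x7, x0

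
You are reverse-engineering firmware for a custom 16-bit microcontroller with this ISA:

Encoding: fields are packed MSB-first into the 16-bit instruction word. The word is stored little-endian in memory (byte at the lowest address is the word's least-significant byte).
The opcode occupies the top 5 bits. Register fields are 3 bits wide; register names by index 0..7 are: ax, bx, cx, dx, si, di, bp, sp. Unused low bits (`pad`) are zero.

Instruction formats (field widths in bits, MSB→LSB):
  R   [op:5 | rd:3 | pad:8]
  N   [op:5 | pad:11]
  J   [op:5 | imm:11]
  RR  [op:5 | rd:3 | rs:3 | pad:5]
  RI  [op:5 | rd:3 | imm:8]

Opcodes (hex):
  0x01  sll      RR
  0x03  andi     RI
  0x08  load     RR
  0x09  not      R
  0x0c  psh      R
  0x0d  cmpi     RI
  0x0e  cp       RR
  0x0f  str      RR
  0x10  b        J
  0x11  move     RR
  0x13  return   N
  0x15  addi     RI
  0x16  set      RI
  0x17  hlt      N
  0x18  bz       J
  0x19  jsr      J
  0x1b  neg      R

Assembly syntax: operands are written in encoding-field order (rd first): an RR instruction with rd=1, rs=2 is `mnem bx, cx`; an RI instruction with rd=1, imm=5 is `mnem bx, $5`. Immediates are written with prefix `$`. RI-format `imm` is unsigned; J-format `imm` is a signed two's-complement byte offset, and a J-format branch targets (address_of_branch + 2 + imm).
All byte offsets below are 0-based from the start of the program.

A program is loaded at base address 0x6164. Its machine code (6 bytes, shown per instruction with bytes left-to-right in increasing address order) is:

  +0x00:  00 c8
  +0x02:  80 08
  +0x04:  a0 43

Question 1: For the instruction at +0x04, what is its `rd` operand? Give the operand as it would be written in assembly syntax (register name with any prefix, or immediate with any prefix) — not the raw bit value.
dx

@+04  little-endian(a0 43) = 0x43a0
  op=0x43a0>>11=0x8 ⇒ load (RR)
  rd: (w>>8)&0x7=0x3 → dx
  rs: (w>>5)&0x7=0x5 → di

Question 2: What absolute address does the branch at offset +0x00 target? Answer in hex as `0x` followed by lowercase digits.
0x6166

off 0x00: read 00 c8 as little → 0xc800
  opcode bits[15:11]=0x19: jsr/J
  imm: (w>>0)&0x7ff=0x0 → $0
  target = base 0x6164 + off 0x00 + 2 + imm 0 = 0x6166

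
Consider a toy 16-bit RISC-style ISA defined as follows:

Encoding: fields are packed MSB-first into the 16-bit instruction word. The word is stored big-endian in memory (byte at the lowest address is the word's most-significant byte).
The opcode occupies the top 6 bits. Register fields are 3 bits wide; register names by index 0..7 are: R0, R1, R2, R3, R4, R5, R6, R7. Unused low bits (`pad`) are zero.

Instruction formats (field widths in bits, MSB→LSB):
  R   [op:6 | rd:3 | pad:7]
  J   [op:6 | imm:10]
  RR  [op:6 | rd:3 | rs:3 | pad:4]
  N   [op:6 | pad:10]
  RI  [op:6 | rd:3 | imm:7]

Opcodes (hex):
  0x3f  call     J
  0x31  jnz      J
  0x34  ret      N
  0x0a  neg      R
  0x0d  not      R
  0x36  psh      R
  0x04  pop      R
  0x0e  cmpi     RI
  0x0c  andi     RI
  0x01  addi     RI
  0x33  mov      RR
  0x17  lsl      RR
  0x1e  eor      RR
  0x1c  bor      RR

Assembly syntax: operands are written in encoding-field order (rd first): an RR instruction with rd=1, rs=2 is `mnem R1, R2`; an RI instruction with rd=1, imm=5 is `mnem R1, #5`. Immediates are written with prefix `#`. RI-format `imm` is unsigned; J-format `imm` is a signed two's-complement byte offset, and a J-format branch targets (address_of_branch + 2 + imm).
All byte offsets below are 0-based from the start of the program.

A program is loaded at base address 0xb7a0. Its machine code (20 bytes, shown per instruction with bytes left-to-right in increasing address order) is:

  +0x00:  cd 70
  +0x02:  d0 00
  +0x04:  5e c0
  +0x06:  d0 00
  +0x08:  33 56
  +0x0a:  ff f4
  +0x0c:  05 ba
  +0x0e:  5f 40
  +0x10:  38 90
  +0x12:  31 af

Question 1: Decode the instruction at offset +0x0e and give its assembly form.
@+0e  big-endian(5f 40) = 0x5f40
  top 6b → 0x17 → lsl [RR]
  rd@[9:7]=0x6 ⇒ R6
  rs@[6:4]=0x4 ⇒ R4

lsl R6, R4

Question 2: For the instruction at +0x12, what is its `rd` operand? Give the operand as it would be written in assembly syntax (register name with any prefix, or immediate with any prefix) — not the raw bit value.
R3

off 0x12: read 31 af as big → 0x31af
  top 6b → 0xc → andi [RI]
  rd: (w>>7)&0x7=0x3 → R3
  imm: (w>>0)&0x7f=0x2f → #47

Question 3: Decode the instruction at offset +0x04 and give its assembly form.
lsl R5, R4

@+04  big-endian(5e c0) = 0x5ec0
  op=0x5ec0>>10=0x17 ⇒ lsl (RR)
  [9:7] rd=5 = R5
  [6:4] rs=4 = R4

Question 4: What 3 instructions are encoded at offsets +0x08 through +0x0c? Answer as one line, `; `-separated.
andi R6, #86; call #-12; addi R3, #58

@+08  big-endian(33 56) = 0x3356
  top 6b → 0xc → andi [RI]
  rd: (w>>7)&0x7=0x6 → R6
  imm: (w>>0)&0x7f=0x56 → #86
@+0a  big-endian(ff f4) = 0xfff4
  top 6b → 0x3f → call [J]
  imm: (w>>0)&0x3ff=0x3f4 (s10→-12) → #-12
@+0c  big-endian(05 ba) = 0x05ba
  top 6b → 0x1 → addi [RI]
  rd: (w>>7)&0x7=0x3 → R3
  imm: (w>>0)&0x7f=0x3a → #58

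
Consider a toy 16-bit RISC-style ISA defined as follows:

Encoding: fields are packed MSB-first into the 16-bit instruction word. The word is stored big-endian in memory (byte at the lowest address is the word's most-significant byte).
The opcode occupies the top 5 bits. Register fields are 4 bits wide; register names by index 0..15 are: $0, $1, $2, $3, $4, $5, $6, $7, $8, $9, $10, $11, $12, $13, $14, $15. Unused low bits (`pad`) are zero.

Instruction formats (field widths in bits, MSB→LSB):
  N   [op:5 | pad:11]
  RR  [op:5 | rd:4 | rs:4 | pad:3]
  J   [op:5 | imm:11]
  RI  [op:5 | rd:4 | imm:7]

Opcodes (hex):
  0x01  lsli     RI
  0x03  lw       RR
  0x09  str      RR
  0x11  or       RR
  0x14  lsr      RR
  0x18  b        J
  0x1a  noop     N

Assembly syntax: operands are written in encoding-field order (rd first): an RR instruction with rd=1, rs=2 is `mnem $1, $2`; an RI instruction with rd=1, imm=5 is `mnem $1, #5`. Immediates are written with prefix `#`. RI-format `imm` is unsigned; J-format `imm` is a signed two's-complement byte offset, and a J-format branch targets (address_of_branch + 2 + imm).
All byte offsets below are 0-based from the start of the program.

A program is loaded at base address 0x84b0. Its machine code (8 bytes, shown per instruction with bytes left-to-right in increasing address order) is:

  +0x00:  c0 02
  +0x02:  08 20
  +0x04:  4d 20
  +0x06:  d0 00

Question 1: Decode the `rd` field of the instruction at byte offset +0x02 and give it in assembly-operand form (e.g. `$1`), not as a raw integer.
$0

+0x02: 08 20 ⇒ word 0x0820 (big)
  opcode bits[15:11]=0x1: lsli/RI
  [10:7] rd=0 = $0
  [6:0] imm=32 = #32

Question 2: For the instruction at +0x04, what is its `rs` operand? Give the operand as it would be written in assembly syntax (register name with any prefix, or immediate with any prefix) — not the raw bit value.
off 0x04: read 4d 20 as big → 0x4d20
  op=0x4d20>>11=0x9 ⇒ str (RR)
  [10:7] rd=10 = $10
  [6:3] rs=4 = $4

$4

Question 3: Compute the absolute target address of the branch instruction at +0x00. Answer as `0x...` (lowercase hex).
+0x00: c0 02 ⇒ word 0xc002 (big)
  top 5b → 0x18 → b [J]
  [10:0] imm=2 = #2
  target = base 0x84b0 + off 0x00 + 2 + imm 2 = 0x84b4

0x84b4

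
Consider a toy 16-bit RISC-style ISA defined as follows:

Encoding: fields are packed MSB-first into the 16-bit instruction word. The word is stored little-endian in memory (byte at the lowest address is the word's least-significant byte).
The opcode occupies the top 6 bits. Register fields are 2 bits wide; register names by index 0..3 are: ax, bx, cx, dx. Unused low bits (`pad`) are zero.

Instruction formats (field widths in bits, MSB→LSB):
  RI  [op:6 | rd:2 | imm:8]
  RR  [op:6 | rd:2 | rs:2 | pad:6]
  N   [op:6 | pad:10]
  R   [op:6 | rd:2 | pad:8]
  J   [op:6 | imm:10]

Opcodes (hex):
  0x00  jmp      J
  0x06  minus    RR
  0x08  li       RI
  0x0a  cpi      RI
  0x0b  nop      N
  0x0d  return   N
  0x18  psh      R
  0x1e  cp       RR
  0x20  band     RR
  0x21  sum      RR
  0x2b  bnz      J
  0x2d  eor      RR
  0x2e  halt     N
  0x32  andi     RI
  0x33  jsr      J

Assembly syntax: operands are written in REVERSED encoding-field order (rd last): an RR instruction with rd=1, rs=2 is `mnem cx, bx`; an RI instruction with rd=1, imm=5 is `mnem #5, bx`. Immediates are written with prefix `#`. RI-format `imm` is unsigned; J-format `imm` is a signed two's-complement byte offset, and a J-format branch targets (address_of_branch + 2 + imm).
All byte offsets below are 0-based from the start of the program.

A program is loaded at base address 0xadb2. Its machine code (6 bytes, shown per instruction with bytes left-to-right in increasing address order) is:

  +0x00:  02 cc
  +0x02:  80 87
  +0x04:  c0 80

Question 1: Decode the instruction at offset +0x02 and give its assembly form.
[02] 80 87 → 0x8780
  top 6b → 0x21 → sum [RR]
  rd: (w>>8)&0x3=0x3 → dx
  rs: (w>>6)&0x3=0x2 → cx

sum cx, dx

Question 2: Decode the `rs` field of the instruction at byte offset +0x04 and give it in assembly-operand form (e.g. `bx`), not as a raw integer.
dx

+0x04: c0 80 ⇒ word 0x80c0 (little)
  op=0x80c0>>10=0x20 ⇒ band (RR)
  rd: (w>>8)&0x3=0x0 → ax
  rs: (w>>6)&0x3=0x3 → dx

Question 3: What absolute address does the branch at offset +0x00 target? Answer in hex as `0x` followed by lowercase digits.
0xadb6

+0x00: 02 cc ⇒ word 0xcc02 (little)
  op=0xcc02>>10=0x33 ⇒ jsr (J)
  [9:0] imm=2 = #2
  target = base 0xadb2 + off 0x00 + 2 + imm 2 = 0xadb6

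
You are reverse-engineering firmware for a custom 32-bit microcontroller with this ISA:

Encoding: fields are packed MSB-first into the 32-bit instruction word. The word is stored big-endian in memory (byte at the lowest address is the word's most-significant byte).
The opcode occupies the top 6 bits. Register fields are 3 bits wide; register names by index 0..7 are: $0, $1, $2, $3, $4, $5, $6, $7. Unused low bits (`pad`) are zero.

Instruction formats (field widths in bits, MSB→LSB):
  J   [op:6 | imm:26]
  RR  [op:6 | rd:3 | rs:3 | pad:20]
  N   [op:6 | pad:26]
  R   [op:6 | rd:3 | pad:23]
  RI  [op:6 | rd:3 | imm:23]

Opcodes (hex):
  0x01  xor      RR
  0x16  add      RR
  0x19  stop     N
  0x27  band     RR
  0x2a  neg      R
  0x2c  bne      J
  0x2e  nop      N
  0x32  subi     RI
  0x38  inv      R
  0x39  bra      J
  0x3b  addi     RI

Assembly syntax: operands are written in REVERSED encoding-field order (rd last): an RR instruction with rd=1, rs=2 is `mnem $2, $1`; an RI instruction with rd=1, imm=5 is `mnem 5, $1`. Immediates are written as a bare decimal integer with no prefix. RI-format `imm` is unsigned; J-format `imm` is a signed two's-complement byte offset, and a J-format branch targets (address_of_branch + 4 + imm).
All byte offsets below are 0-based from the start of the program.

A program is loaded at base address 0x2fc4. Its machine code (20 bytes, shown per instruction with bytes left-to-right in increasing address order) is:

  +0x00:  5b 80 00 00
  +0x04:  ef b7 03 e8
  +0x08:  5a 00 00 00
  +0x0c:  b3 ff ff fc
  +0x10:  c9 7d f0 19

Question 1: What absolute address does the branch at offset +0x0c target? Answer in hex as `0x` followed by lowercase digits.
0x2fd0

+0x0c: b3 ff ff fc ⇒ word 0xb3fffffc (big)
  op=0xb3fffffc>>26=0x2c ⇒ bne (J)
  imm: (w>>0)&0x3ffffff=0x3fffffc (s26→-4) → -4
  target = base 0x2fc4 + off 0x0c + 4 + imm -4 = 0x2fd0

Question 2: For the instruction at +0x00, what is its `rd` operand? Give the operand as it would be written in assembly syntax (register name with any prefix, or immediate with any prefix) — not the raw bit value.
$7

off 0x00: read 5b 80 00 00 as big → 0x5b800000
  op=0x5b800000>>26=0x16 ⇒ add (RR)
  rd: (w>>23)&0x7=0x7 → $7
  rs: (w>>20)&0x7=0x0 → $0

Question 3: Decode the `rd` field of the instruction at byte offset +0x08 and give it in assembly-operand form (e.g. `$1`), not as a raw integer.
@+08  big-endian(5a 00 00 00) = 0x5a000000
  op=0x5a000000>>26=0x16 ⇒ add (RR)
  [25:23] rd=4 = $4
  [22:20] rs=0 = $0

$4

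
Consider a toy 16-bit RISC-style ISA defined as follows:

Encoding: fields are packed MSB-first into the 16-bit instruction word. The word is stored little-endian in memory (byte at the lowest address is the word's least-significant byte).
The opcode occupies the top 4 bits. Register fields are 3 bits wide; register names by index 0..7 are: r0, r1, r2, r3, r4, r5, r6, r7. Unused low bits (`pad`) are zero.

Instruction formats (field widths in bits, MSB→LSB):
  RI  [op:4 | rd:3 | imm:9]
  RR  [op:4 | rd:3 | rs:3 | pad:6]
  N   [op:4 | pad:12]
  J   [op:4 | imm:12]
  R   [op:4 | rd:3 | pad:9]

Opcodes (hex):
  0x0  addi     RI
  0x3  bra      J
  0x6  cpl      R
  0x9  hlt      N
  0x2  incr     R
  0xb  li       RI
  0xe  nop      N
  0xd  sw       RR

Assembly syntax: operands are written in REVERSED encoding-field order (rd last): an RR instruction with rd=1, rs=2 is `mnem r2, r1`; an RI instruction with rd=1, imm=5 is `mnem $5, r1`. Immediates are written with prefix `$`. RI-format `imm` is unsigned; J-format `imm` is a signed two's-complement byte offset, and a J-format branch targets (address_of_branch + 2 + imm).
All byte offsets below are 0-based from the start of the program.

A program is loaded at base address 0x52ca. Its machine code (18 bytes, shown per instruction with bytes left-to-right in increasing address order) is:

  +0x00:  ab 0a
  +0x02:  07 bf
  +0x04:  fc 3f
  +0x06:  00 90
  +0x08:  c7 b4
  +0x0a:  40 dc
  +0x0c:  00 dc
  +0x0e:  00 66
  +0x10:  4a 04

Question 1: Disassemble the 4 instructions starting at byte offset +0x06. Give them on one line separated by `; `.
hlt; li $199, r2; sw r1, r6; sw r0, r6

off 0x06: read 00 90 as little → 0x9000
  op=0x9000>>12=0x9 ⇒ hlt (N)
off 0x08: read c7 b4 as little → 0xb4c7
  op=0xb4c7>>12=0xb ⇒ li (RI)
  rd: (w>>9)&0x7=0x2 → r2
  imm: (w>>0)&0x1ff=0xc7 → $199
off 0x0a: read 40 dc as little → 0xdc40
  op=0xdc40>>12=0xd ⇒ sw (RR)
  rd: (w>>9)&0x7=0x6 → r6
  rs: (w>>6)&0x7=0x1 → r1
off 0x0c: read 00 dc as little → 0xdc00
  op=0xdc00>>12=0xd ⇒ sw (RR)
  rd: (w>>9)&0x7=0x6 → r6
  rs: (w>>6)&0x7=0x0 → r0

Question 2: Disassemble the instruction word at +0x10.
addi $74, r2

@+10  little-endian(4a 04) = 0x044a
  opcode bits[15:12]=0x0: addi/RI
  [11:9] rd=2 = r2
  [8:0] imm=74 = $74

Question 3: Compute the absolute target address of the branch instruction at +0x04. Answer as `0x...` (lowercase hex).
+0x04: fc 3f ⇒ word 0x3ffc (little)
  top 4b → 0x3 → bra [J]
  imm: (w>>0)&0xfff=0xffc (s12→-4) → $-4
  target = base 0x52ca + off 0x04 + 2 + imm -4 = 0x52cc

0x52cc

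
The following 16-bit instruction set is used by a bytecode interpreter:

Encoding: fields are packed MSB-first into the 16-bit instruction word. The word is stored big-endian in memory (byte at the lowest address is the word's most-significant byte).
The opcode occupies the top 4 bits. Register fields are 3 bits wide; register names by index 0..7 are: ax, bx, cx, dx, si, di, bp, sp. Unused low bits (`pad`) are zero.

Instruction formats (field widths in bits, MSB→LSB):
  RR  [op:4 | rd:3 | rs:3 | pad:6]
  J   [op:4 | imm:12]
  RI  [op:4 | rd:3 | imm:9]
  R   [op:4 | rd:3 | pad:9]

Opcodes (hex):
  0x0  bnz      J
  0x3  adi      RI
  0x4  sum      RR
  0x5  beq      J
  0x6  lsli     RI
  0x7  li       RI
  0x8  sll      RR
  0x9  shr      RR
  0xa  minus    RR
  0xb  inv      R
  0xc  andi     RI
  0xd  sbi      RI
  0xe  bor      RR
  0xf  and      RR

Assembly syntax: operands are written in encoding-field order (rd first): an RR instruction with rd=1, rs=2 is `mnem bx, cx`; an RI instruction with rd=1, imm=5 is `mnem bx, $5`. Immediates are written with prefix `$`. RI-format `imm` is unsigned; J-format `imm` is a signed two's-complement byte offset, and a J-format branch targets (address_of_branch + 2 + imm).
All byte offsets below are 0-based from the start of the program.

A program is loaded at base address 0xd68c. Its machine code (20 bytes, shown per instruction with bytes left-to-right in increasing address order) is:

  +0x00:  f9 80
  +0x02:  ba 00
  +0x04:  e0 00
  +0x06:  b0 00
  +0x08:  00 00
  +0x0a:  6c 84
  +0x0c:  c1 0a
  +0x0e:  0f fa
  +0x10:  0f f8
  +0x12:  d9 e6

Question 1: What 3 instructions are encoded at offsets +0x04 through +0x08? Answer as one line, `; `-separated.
@+04  big-endian(e0 00) = 0xe000
  top 4b → 0xe → bor [RR]
  rd: (w>>9)&0x7=0x0 → ax
  rs: (w>>6)&0x7=0x0 → ax
@+06  big-endian(b0 00) = 0xb000
  top 4b → 0xb → inv [R]
  rd: (w>>9)&0x7=0x0 → ax
@+08  big-endian(00 00) = 0x0000
  top 4b → 0x0 → bnz [J]
  imm: (w>>0)&0xfff=0x0 → $0

bor ax, ax; inv ax; bnz $0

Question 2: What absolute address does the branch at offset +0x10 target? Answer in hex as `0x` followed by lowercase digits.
off 0x10: read 0f f8 as big → 0x0ff8
  opcode bits[15:12]=0x0: bnz/J
  imm@[11:0]=0xff8 (s12→-8) ⇒ $-8
  target = base 0xd68c + off 0x10 + 2 + imm -8 = 0xd696

0xd696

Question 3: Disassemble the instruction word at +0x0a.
lsli bp, $132

+0x0a: 6c 84 ⇒ word 0x6c84 (big)
  opcode bits[15:12]=0x6: lsli/RI
  rd@[11:9]=0x6 ⇒ bp
  imm@[8:0]=0x84 ⇒ $132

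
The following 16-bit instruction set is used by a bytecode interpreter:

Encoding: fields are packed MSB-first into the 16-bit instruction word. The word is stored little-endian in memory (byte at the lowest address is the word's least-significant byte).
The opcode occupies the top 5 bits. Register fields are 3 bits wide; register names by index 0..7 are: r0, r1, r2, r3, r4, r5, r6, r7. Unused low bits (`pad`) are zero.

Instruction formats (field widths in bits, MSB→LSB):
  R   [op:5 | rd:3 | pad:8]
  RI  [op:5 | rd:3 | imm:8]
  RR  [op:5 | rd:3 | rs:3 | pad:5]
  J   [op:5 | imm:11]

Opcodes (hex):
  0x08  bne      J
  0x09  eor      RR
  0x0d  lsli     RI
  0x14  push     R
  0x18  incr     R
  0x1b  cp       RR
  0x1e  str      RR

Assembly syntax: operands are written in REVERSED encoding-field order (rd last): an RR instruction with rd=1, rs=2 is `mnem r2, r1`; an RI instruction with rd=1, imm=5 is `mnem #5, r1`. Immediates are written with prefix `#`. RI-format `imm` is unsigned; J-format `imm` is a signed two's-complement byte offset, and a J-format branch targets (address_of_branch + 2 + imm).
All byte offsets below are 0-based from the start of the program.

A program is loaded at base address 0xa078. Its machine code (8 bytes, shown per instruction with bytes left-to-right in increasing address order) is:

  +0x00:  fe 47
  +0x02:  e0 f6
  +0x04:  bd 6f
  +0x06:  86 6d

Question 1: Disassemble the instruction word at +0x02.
str r7, r6

[02] e0 f6 → 0xf6e0
  top 5b → 0x1e → str [RR]
  rd@[10:8]=0x6 ⇒ r6
  rs@[7:5]=0x7 ⇒ r7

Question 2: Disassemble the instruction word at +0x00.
@+00  little-endian(fe 47) = 0x47fe
  opcode bits[15:11]=0x8: bne/J
  imm: (w>>0)&0x7ff=0x7fe (s11→-2) → #-2

bne #-2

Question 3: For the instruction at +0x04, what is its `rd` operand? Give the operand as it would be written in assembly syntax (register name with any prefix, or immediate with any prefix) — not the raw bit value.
r7

off 0x04: read bd 6f as little → 0x6fbd
  op=0x6fbd>>11=0xd ⇒ lsli (RI)
  [10:8] rd=7 = r7
  [7:0] imm=189 = #189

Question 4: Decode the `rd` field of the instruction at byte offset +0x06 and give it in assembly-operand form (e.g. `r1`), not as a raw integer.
r5

+0x06: 86 6d ⇒ word 0x6d86 (little)
  top 5b → 0xd → lsli [RI]
  rd@[10:8]=0x5 ⇒ r5
  imm@[7:0]=0x86 ⇒ #134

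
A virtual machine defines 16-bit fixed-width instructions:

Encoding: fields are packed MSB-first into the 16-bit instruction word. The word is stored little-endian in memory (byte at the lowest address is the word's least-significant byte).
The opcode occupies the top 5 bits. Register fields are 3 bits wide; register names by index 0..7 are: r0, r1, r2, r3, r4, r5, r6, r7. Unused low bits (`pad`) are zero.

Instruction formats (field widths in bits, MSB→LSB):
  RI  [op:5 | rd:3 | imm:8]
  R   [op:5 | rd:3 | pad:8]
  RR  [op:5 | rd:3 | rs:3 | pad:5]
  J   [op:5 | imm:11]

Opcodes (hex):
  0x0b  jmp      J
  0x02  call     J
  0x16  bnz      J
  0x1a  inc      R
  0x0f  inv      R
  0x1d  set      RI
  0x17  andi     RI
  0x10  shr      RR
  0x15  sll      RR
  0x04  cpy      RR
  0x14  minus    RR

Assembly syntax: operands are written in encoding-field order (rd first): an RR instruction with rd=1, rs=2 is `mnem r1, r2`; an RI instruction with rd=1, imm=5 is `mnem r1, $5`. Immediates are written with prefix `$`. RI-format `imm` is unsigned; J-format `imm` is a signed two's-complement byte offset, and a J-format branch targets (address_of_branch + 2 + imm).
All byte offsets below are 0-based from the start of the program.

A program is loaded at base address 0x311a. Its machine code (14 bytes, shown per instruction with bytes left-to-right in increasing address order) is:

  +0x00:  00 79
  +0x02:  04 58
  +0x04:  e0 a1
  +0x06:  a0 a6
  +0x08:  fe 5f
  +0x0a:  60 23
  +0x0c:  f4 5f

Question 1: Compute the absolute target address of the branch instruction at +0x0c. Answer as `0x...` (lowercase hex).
0x311c

@+0c  little-endian(f4 5f) = 0x5ff4
  top 5b → 0xb → jmp [J]
  imm: (w>>0)&0x7ff=0x7f4 (s11→-12) → $-12
  target = base 0x311a + off 0x0c + 2 + imm -12 = 0x311c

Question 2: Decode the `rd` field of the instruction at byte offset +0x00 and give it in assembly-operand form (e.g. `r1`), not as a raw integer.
r1

+0x00: 00 79 ⇒ word 0x7900 (little)
  opcode bits[15:11]=0xf: inv/R
  [10:8] rd=1 = r1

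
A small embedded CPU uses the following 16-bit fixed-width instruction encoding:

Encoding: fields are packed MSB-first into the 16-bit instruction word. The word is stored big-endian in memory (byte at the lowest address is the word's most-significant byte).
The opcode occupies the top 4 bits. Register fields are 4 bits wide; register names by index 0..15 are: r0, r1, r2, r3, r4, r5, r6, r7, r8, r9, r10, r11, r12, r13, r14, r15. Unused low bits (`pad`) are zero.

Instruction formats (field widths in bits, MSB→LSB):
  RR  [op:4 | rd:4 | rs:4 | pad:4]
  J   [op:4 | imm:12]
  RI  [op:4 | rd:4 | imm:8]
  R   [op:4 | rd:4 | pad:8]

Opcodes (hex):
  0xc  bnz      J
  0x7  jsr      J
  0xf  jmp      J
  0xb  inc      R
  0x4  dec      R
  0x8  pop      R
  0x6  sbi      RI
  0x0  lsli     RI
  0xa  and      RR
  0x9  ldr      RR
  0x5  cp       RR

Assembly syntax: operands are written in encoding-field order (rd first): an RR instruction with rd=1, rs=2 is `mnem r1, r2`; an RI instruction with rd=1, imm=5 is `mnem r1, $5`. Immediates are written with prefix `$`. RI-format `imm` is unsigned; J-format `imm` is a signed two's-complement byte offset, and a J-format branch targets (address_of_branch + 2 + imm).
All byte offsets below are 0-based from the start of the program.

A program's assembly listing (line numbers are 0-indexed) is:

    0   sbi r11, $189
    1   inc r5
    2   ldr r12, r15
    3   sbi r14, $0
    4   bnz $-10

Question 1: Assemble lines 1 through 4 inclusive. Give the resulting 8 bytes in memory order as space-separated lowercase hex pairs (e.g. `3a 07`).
b5 00 9c f0 6e 00 cf f6

1. inc fields op=0xb:4|rd=5:4|pad=0:8 → word b500h → b5 00
2. ldr fields op=0x9:4|rd=12:4|rs=15:4|pad=0:4 → word 9cf0h → 9c f0
3. sbi fields op=0x6:4|rd=14:4|imm=0:8 → word 6e00h → 6e 00
4. bnz fields op=0xc:4|imm=-10:12 → word cff6h → cf f6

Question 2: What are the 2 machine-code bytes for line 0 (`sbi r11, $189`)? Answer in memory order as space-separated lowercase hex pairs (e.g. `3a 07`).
6b bd

L0: sbi op=0x6:4|rd=11:4|imm=189:8 ⇒ 0x6bbd ⇒ big 6b bd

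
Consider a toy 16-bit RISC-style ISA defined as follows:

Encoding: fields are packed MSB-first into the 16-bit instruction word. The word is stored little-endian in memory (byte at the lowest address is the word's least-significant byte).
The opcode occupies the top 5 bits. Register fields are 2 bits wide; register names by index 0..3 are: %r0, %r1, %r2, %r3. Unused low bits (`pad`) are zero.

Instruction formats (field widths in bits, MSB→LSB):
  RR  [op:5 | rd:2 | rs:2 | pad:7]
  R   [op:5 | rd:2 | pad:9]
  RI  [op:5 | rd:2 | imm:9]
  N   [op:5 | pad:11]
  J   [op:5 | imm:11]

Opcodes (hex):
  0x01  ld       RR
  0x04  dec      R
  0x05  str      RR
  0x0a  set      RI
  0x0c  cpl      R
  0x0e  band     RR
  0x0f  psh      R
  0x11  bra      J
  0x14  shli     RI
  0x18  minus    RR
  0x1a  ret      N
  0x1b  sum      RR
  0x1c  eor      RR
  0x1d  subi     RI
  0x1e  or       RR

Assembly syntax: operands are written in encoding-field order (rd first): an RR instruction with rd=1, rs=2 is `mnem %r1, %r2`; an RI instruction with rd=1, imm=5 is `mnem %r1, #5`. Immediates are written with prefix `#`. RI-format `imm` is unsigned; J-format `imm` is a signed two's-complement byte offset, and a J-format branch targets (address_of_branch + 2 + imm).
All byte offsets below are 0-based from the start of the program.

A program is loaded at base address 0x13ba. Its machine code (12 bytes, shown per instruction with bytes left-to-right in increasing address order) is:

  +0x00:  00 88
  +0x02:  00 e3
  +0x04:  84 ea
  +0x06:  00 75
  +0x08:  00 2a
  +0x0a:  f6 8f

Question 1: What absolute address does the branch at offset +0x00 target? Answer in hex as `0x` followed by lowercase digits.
+0x00: 00 88 ⇒ word 0x8800 (little)
  top 5b → 0x11 → bra [J]
  imm: (w>>0)&0x7ff=0x0 → #0
  target = base 0x13ba + off 0x00 + 2 + imm 0 = 0x13bc

0x13bc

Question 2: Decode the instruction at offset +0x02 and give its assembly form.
off 0x02: read 00 e3 as little → 0xe300
  op=0xe300>>11=0x1c ⇒ eor (RR)
  [10:9] rd=1 = %r1
  [8:7] rs=2 = %r2

eor %r1, %r2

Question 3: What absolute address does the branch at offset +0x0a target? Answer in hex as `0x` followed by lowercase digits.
+0x0a: f6 8f ⇒ word 0x8ff6 (little)
  op=0x8ff6>>11=0x11 ⇒ bra (J)
  [10:0] imm=2038 (s11→-10) = #-10
  target = base 0x13ba + off 0x0a + 2 + imm -10 = 0x13bc

0x13bc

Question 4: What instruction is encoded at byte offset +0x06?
[06] 00 75 → 0x7500
  opcode bits[15:11]=0xe: band/RR
  [10:9] rd=2 = %r2
  [8:7] rs=2 = %r2

band %r2, %r2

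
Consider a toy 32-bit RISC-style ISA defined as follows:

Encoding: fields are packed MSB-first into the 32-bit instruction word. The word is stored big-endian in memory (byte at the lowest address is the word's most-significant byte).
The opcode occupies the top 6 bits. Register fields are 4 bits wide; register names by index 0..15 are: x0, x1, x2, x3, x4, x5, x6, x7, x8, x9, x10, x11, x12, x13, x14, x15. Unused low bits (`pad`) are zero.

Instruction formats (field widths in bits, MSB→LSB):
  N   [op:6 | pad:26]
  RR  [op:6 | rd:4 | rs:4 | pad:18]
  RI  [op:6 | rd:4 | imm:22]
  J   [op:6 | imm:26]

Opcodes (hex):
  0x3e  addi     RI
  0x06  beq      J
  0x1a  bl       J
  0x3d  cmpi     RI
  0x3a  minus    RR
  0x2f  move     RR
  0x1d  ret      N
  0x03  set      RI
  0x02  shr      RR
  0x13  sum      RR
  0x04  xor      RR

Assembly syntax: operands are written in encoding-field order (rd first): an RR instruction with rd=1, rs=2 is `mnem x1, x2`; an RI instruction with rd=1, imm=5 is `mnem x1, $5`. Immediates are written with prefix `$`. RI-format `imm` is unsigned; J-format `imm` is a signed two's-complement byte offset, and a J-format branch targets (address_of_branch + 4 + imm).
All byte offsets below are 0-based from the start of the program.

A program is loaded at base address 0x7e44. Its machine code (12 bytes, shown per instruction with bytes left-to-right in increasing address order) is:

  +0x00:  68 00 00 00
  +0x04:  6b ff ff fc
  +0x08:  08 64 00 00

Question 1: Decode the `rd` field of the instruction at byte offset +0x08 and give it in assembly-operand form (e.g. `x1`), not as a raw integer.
x1

[08] 08 64 00 00 → 0x08640000
  op=0x08640000>>26=0x2 ⇒ shr (RR)
  rd: (w>>22)&0xf=0x1 → x1
  rs: (w>>18)&0xf=0x9 → x9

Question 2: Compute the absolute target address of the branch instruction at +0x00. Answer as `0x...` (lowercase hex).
[00] 68 00 00 00 → 0x68000000
  op=0x68000000>>26=0x1a ⇒ bl (J)
  imm@[25:0]=0x0 ⇒ $0
  target = base 0x7e44 + off 0x00 + 4 + imm 0 = 0x7e48

0x7e48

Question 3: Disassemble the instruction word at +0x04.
+0x04: 6b ff ff fc ⇒ word 0x6bfffffc (big)
  top 6b → 0x1a → bl [J]
  imm@[25:0]=0x3fffffc (s26→-4) ⇒ $-4

bl $-4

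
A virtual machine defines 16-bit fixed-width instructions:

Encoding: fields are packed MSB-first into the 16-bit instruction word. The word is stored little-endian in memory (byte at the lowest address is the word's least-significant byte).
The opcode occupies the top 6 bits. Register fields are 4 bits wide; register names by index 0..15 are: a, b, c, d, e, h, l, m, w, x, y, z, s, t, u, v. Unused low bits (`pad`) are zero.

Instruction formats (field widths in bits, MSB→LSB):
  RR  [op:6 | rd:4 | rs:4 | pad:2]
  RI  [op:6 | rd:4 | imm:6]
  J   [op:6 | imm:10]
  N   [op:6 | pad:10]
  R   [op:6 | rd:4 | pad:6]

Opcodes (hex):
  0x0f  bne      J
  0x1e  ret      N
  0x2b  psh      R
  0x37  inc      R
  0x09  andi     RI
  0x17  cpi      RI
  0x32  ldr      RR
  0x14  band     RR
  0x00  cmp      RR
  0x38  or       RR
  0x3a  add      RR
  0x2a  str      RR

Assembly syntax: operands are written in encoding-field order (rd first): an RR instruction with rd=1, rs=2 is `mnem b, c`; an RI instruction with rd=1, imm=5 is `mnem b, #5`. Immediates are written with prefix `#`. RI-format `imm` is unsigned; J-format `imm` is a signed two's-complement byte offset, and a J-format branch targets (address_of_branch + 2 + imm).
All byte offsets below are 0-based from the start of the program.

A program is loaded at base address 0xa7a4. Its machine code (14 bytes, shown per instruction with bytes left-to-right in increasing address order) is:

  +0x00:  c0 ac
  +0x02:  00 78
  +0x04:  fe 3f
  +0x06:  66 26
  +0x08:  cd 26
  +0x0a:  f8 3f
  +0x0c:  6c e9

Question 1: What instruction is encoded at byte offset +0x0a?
+0x0a: f8 3f ⇒ word 0x3ff8 (little)
  opcode bits[15:10]=0xf: bne/J
  imm@[9:0]=0x3f8 (s10→-8) ⇒ #-8

bne #-8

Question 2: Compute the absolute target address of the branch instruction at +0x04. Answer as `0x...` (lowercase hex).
0xa7a8

@+04  little-endian(fe 3f) = 0x3ffe
  op=0x3ffe>>10=0xf ⇒ bne (J)
  imm@[9:0]=0x3fe (s10→-2) ⇒ #-2
  target = base 0xa7a4 + off 0x04 + 2 + imm -2 = 0xa7a8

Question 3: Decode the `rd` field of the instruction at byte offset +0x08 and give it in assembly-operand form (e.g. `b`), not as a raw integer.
off 0x08: read cd 26 as little → 0x26cd
  opcode bits[15:10]=0x9: andi/RI
  [9:6] rd=11 = z
  [5:0] imm=13 = #13

z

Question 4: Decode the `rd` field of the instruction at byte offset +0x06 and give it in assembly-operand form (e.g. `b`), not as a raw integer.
x

[06] 66 26 → 0x2666
  top 6b → 0x9 → andi [RI]
  rd@[9:6]=0x9 ⇒ x
  imm@[5:0]=0x26 ⇒ #38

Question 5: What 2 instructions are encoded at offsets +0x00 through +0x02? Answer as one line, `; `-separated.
off 0x00: read c0 ac as little → 0xacc0
  op=0xacc0>>10=0x2b ⇒ psh (R)
  rd: (w>>6)&0xf=0x3 → d
off 0x02: read 00 78 as little → 0x7800
  op=0x7800>>10=0x1e ⇒ ret (N)

psh d; ret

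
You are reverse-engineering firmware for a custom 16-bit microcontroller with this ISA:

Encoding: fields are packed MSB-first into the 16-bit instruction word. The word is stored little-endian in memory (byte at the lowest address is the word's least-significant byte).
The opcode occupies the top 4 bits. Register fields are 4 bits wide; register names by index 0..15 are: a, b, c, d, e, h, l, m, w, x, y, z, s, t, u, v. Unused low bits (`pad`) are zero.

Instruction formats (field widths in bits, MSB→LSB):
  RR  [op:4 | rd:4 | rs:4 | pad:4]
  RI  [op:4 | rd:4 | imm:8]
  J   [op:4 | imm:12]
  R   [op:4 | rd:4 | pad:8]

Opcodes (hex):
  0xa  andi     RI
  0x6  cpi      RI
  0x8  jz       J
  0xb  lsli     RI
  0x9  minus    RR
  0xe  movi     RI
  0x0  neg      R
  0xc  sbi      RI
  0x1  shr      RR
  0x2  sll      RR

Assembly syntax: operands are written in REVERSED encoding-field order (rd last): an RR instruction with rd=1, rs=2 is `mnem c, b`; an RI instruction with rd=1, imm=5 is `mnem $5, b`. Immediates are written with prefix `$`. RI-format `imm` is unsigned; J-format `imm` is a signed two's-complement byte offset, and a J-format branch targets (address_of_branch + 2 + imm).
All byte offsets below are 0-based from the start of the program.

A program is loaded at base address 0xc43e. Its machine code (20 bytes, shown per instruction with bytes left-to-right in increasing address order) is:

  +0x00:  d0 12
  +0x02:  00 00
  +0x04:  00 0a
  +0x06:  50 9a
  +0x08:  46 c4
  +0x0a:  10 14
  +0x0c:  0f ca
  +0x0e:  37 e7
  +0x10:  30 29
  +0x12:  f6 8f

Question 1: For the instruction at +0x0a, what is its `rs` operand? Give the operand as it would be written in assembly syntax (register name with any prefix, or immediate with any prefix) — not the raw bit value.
b

[0a] 10 14 → 0x1410
  top 4b → 0x1 → shr [RR]
  [11:8] rd=4 = e
  [7:4] rs=1 = b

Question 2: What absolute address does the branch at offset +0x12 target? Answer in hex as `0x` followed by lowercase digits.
0xc448

[12] f6 8f → 0x8ff6
  opcode bits[15:12]=0x8: jz/J
  [11:0] imm=4086 (s12→-10) = $-10
  target = base 0xc43e + off 0x12 + 2 + imm -10 = 0xc448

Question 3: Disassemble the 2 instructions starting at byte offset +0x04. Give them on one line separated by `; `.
@+04  little-endian(00 0a) = 0x0a00
  top 4b → 0x0 → neg [R]
  rd: (w>>8)&0xf=0xa → y
@+06  little-endian(50 9a) = 0x9a50
  top 4b → 0x9 → minus [RR]
  rd: (w>>8)&0xf=0xa → y
  rs: (w>>4)&0xf=0x5 → h

neg y; minus h, y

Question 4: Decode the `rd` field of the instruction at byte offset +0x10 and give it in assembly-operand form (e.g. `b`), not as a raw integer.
off 0x10: read 30 29 as little → 0x2930
  top 4b → 0x2 → sll [RR]
  [11:8] rd=9 = x
  [7:4] rs=3 = d

x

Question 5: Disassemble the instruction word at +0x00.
shr t, c

off 0x00: read d0 12 as little → 0x12d0
  op=0x12d0>>12=0x1 ⇒ shr (RR)
  rd: (w>>8)&0xf=0x2 → c
  rs: (w>>4)&0xf=0xd → t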